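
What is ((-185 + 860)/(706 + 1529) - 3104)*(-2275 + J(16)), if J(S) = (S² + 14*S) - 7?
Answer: 833336702/149 ≈ 5.5929e+6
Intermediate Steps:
J(S) = -7 + S² + 14*S
((-185 + 860)/(706 + 1529) - 3104)*(-2275 + J(16)) = ((-185 + 860)/(706 + 1529) - 3104)*(-2275 + (-7 + 16² + 14*16)) = (675/2235 - 3104)*(-2275 + (-7 + 256 + 224)) = (675*(1/2235) - 3104)*(-2275 + 473) = (45/149 - 3104)*(-1802) = -462451/149*(-1802) = 833336702/149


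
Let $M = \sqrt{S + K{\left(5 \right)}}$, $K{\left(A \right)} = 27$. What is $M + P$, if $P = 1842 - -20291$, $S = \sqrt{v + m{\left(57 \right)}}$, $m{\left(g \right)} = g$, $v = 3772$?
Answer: $22133 + \sqrt{27 + \sqrt{3829}} \approx 22142.0$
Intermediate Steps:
$S = \sqrt{3829}$ ($S = \sqrt{3772 + 57} = \sqrt{3829} \approx 61.879$)
$P = 22133$ ($P = 1842 + 20291 = 22133$)
$M = \sqrt{27 + \sqrt{3829}}$ ($M = \sqrt{\sqrt{3829} + 27} = \sqrt{27 + \sqrt{3829}} \approx 9.4276$)
$M + P = \sqrt{27 + \sqrt{3829}} + 22133 = 22133 + \sqrt{27 + \sqrt{3829}}$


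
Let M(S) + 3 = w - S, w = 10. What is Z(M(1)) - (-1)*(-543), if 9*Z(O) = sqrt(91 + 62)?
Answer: -543 + sqrt(17)/3 ≈ -541.63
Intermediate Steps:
M(S) = 7 - S (M(S) = -3 + (10 - S) = 7 - S)
Z(O) = sqrt(17)/3 (Z(O) = sqrt(91 + 62)/9 = sqrt(153)/9 = (3*sqrt(17))/9 = sqrt(17)/3)
Z(M(1)) - (-1)*(-543) = sqrt(17)/3 - (-1)*(-543) = sqrt(17)/3 - 1*543 = sqrt(17)/3 - 543 = -543 + sqrt(17)/3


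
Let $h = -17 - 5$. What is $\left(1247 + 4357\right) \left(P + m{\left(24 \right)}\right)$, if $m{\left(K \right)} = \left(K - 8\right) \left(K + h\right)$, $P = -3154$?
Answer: $-17495688$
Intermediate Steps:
$h = -22$
$m{\left(K \right)} = \left(-22 + K\right) \left(-8 + K\right)$ ($m{\left(K \right)} = \left(K - 8\right) \left(K - 22\right) = \left(-8 + K\right) \left(-22 + K\right) = \left(-22 + K\right) \left(-8 + K\right)$)
$\left(1247 + 4357\right) \left(P + m{\left(24 \right)}\right) = \left(1247 + 4357\right) \left(-3154 + \left(176 + 24^{2} - 720\right)\right) = 5604 \left(-3154 + \left(176 + 576 - 720\right)\right) = 5604 \left(-3154 + 32\right) = 5604 \left(-3122\right) = -17495688$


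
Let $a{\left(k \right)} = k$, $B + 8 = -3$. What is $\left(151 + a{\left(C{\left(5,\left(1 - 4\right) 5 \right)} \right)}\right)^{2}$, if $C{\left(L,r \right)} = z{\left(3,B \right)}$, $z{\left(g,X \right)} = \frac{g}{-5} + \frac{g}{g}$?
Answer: $\frac{573049}{25} \approx 22922.0$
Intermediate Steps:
$B = -11$ ($B = -8 - 3 = -11$)
$z{\left(g,X \right)} = 1 - \frac{g}{5}$ ($z{\left(g,X \right)} = g \left(- \frac{1}{5}\right) + 1 = - \frac{g}{5} + 1 = 1 - \frac{g}{5}$)
$C{\left(L,r \right)} = \frac{2}{5}$ ($C{\left(L,r \right)} = 1 - \frac{3}{5} = \frac{2}{5}$)
$\left(151 + a{\left(C{\left(5,\left(1 - 4\right) 5 \right)} \right)}\right)^{2} = \left(151 + \frac{2}{5}\right)^{2} = \left(\frac{757}{5}\right)^{2} = \frac{573049}{25}$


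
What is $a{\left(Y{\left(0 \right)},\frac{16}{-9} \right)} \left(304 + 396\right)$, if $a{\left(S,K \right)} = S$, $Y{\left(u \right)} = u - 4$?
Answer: $-2800$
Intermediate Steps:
$Y{\left(u \right)} = -4 + u$
$a{\left(Y{\left(0 \right)},\frac{16}{-9} \right)} \left(304 + 396\right) = \left(-4 + 0\right) \left(304 + 396\right) = \left(-4\right) 700 = -2800$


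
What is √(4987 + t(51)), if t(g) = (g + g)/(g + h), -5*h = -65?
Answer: √319270/8 ≈ 70.630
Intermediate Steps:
h = 13 (h = -⅕*(-65) = 13)
t(g) = 2*g/(13 + g) (t(g) = (g + g)/(g + 13) = (2*g)/(13 + g) = 2*g/(13 + g))
√(4987 + t(51)) = √(4987 + 2*51/(13 + 51)) = √(4987 + 2*51/64) = √(4987 + 2*51*(1/64)) = √(4987 + 51/32) = √(159635/32) = √319270/8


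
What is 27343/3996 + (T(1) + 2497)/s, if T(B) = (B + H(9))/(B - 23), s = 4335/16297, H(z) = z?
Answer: 16123482109/1716660 ≈ 9392.4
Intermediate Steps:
s = 4335/16297 (s = 4335*(1/16297) = 4335/16297 ≈ 0.26600)
T(B) = (9 + B)/(-23 + B) (T(B) = (B + 9)/(B - 23) = (9 + B)/(-23 + B))
27343/3996 + (T(1) + 2497)/s = 27343/3996 + ((9 + 1)/(-23 + 1) + 2497)/(4335/16297) = 27343*(1/3996) + (10/(-22) + 2497)*(16297/4335) = 739/108 + (-1/22*10 + 2497)*(16297/4335) = 739/108 + (-5/11 + 2497)*(16297/4335) = 739/108 + (27462/11)*(16297/4335) = 739/108 + 149182738/15895 = 16123482109/1716660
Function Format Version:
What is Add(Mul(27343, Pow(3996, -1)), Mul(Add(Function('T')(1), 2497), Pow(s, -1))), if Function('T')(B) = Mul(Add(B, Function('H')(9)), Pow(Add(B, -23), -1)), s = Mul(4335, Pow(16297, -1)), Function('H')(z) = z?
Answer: Rational(16123482109, 1716660) ≈ 9392.4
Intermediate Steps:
s = Rational(4335, 16297) (s = Mul(4335, Rational(1, 16297)) = Rational(4335, 16297) ≈ 0.26600)
Function('T')(B) = Mul(Pow(Add(-23, B), -1), Add(9, B)) (Function('T')(B) = Mul(Add(B, 9), Pow(Add(B, -23), -1)) = Mul(Add(9, B), Pow(Add(-23, B), -1)) = Mul(Pow(Add(-23, B), -1), Add(9, B)))
Add(Mul(27343, Pow(3996, -1)), Mul(Add(Function('T')(1), 2497), Pow(s, -1))) = Add(Mul(27343, Pow(3996, -1)), Mul(Add(Mul(Pow(Add(-23, 1), -1), Add(9, 1)), 2497), Pow(Rational(4335, 16297), -1))) = Add(Mul(27343, Rational(1, 3996)), Mul(Add(Mul(Pow(-22, -1), 10), 2497), Rational(16297, 4335))) = Add(Rational(739, 108), Mul(Add(Mul(Rational(-1, 22), 10), 2497), Rational(16297, 4335))) = Add(Rational(739, 108), Mul(Add(Rational(-5, 11), 2497), Rational(16297, 4335))) = Add(Rational(739, 108), Mul(Rational(27462, 11), Rational(16297, 4335))) = Add(Rational(739, 108), Rational(149182738, 15895)) = Rational(16123482109, 1716660)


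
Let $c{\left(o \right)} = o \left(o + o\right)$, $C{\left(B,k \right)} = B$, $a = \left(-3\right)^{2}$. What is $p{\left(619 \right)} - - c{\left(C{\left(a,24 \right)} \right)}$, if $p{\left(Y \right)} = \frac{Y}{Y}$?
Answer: $163$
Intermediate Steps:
$a = 9$
$c{\left(o \right)} = 2 o^{2}$ ($c{\left(o \right)} = o 2 o = 2 o^{2}$)
$p{\left(Y \right)} = 1$
$p{\left(619 \right)} - - c{\left(C{\left(a,24 \right)} \right)} = 1 - - 2 \cdot 9^{2} = 1 - - 2 \cdot 81 = 1 - \left(-1\right) 162 = 1 - -162 = 1 + 162 = 163$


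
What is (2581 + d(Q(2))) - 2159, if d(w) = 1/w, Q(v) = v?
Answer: 845/2 ≈ 422.50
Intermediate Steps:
(2581 + d(Q(2))) - 2159 = (2581 + 1/2) - 2159 = (2581 + ½) - 2159 = 5163/2 - 2159 = 845/2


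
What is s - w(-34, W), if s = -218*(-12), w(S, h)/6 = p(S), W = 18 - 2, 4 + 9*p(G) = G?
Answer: 7924/3 ≈ 2641.3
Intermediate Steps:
p(G) = -4/9 + G/9
W = 16
w(S, h) = -8/3 + 2*S/3 (w(S, h) = 6*(-4/9 + S/9) = -8/3 + 2*S/3)
s = 2616
s - w(-34, W) = 2616 - (-8/3 + (2/3)*(-34)) = 2616 - (-8/3 - 68/3) = 2616 - 1*(-76/3) = 2616 + 76/3 = 7924/3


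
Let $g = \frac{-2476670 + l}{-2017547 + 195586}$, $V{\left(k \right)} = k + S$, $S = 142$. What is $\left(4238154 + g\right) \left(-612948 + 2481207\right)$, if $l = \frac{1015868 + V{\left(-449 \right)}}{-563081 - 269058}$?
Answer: $\frac{12004633589682748041618963}{1516124804579} \approx 7.918 \cdot 10^{12}$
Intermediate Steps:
$V{\left(k \right)} = 142 + k$ ($V{\left(k \right)} = k + 142 = 142 + k$)
$l = - \frac{1015561}{832139}$ ($l = \frac{1015868 + \left(142 - 449\right)}{-563081 - 269058} = \frac{1015868 - 307}{-832139} = 1015561 \left(- \frac{1}{832139}\right) = - \frac{1015561}{832139} \approx -1.2204$)
$g = \frac{2060934712691}{1516124804579}$ ($g = \frac{-2476670 - \frac{1015561}{832139}}{-2017547 + 195586} = - \frac{2060934712691}{832139 \left(-1821961\right)} = \left(- \frac{2060934712691}{832139}\right) \left(- \frac{1}{1821961}\right) = \frac{2060934712691}{1516124804579} \approx 1.3593$)
$\left(4238154 + g\right) \left(-612948 + 2481207\right) = \left(4238154 + \frac{2060934712691}{1516124804579}\right) \left(-612948 + 2481207\right) = \frac{6425572465960419857}{1516124804579} \cdot 1868259 = \frac{12004633589682748041618963}{1516124804579}$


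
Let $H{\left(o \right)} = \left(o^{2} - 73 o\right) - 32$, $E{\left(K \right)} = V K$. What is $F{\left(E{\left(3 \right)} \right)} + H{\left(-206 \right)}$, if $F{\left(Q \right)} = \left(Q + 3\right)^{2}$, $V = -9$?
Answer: $58018$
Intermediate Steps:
$E{\left(K \right)} = - 9 K$
$F{\left(Q \right)} = \left(3 + Q\right)^{2}$
$H{\left(o \right)} = -32 + o^{2} - 73 o$
$F{\left(E{\left(3 \right)} \right)} + H{\left(-206 \right)} = \left(3 - 27\right)^{2} - \left(-15006 - 42436\right) = \left(3 - 27\right)^{2} + \left(-32 + 42436 + 15038\right) = \left(-24\right)^{2} + 57442 = 576 + 57442 = 58018$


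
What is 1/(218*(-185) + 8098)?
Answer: -1/32232 ≈ -3.1025e-5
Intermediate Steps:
1/(218*(-185) + 8098) = 1/(-40330 + 8098) = 1/(-32232) = -1/32232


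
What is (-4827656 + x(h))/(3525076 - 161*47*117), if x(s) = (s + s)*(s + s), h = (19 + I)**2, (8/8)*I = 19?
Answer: 3512888/2639737 ≈ 1.3308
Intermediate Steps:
I = 19
h = 1444 (h = (19 + 19)**2 = 38**2 = 1444)
x(s) = 4*s**2 (x(s) = (2*s)*(2*s) = 4*s**2)
(-4827656 + x(h))/(3525076 - 161*47*117) = (-4827656 + 4*1444**2)/(3525076 - 161*47*117) = (-4827656 + 4*2085136)/(3525076 - 7567*117) = (-4827656 + 8340544)/(3525076 - 885339) = 3512888/2639737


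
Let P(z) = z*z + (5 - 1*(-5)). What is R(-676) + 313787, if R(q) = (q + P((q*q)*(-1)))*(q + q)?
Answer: -282334190092533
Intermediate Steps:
P(z) = 10 + z² (P(z) = z² + (5 + 5) = z² + 10 = 10 + z²)
R(q) = 2*q*(10 + q + q⁴) (R(q) = (q + (10 + ((q*q)*(-1))²))*(q + q) = (q + (10 + (q²*(-1))²))*(2*q) = (q + (10 + (-q²)²))*(2*q) = (q + (10 + q⁴))*(2*q) = (10 + q + q⁴)*(2*q) = 2*q*(10 + q + q⁴))
R(-676) + 313787 = 2*(-676)*(10 - 676 + (-676)⁴) + 313787 = 2*(-676)*(10 - 676 + 208827064576) + 313787 = 2*(-676)*208827063910 + 313787 = -282334190406320 + 313787 = -282334190092533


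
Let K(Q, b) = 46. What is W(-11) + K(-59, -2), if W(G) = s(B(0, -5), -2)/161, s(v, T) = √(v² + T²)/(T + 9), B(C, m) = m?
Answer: 46 + √29/1127 ≈ 46.005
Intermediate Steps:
s(v, T) = √(T² + v²)/(9 + T)
W(G) = √29/1127 (W(G) = (√((-2)² + (-5)²)/(9 - 2))/161 = (√(4 + 25)/7)*(1/161) = (√29/7)*(1/161) = √29/1127)
W(-11) + K(-59, -2) = √29/1127 + 46 = 46 + √29/1127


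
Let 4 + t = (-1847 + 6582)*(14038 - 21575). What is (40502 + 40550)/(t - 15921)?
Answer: -20263/8925905 ≈ -0.0022701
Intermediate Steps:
t = -35687699 (t = -4 + (-1847 + 6582)*(14038 - 21575) = -4 + 4735*(-7537) = -4 - 35687695 = -35687699)
(40502 + 40550)/(t - 15921) = (40502 + 40550)/(-35687699 - 15921) = 81052/(-35703620) = 81052*(-1/35703620) = -20263/8925905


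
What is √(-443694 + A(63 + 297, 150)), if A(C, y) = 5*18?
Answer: 2*I*√110901 ≈ 666.04*I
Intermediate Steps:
A(C, y) = 90
√(-443694 + A(63 + 297, 150)) = √(-443694 + 90) = √(-443604) = 2*I*√110901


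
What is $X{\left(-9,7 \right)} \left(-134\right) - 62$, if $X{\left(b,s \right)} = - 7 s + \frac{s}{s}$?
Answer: $6370$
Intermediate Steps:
$X{\left(b,s \right)} = 1 - 7 s$ ($X{\left(b,s \right)} = - 7 s + 1 = 1 - 7 s$)
$X{\left(-9,7 \right)} \left(-134\right) - 62 = \left(1 - 49\right) \left(-134\right) - 62 = \left(-48\right) \left(-134\right) - 62 = 6432 - 62 = 6370$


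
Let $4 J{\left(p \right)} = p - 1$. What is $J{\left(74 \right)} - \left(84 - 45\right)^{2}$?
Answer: $- \frac{6011}{4} \approx -1502.8$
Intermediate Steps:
$J{\left(p \right)} = - \frac{1}{4} + \frac{p}{4}$ ($J{\left(p \right)} = \frac{p - 1}{4} = \frac{-1 + p}{4} = - \frac{1}{4} + \frac{p}{4}$)
$J{\left(74 \right)} - \left(84 - 45\right)^{2} = \left(- \frac{1}{4} + \frac{1}{4} \cdot 74\right) - \left(84 - 45\right)^{2} = \left(- \frac{1}{4} + \frac{37}{2}\right) - 39^{2} = \frac{73}{4} - 1521 = - \frac{6011}{4}$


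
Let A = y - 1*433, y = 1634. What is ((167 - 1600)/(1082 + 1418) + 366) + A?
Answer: 3916067/2500 ≈ 1566.4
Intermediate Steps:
A = 1201 (A = 1634 - 1*433 = 1634 - 433 = 1201)
((167 - 1600)/(1082 + 1418) + 366) + A = ((167 - 1600)/(1082 + 1418) + 366) + 1201 = (-1433/2500 + 366) + 1201 = 913567/2500 + 1201 = 3916067/2500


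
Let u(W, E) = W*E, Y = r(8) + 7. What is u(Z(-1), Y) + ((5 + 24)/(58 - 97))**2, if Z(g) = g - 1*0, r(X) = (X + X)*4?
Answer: -107150/1521 ≈ -70.447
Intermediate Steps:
r(X) = 8*X (r(X) = (2*X)*4 = 8*X)
Y = 71 (Y = 8*8 + 7 = 64 + 7 = 71)
Z(g) = g (Z(g) = g + 0 = g)
u(W, E) = E*W
u(Z(-1), Y) + ((5 + 24)/(58 - 97))**2 = 71*(-1) + ((5 + 24)/(58 - 97))**2 = -71 + (29/(-39))**2 = -71 + (29*(-1/39))**2 = -71 + (-29/39)**2 = -71 + 841/1521 = -107150/1521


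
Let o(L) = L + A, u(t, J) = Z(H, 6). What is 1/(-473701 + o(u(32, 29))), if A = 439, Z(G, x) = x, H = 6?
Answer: -1/473256 ≈ -2.1130e-6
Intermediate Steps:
u(t, J) = 6
o(L) = 439 + L (o(L) = L + 439 = 439 + L)
1/(-473701 + o(u(32, 29))) = 1/(-473701 + (439 + 6)) = 1/(-473701 + 445) = 1/(-473256) = -1/473256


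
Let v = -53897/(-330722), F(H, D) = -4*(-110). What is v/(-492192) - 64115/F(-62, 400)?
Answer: -260913945618811/1790565948864 ≈ -145.72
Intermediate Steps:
F(H, D) = 440
v = 53897/330722 (v = -53897*(-1/330722) = 53897/330722 ≈ 0.16297)
v/(-492192) - 64115/F(-62, 400) = (53897/330722)/(-492192) - 64115/440 = (53897/330722)*(-1/492192) - 64115*1/440 = -53897/162778722624 - 12823/88 = -260913945618811/1790565948864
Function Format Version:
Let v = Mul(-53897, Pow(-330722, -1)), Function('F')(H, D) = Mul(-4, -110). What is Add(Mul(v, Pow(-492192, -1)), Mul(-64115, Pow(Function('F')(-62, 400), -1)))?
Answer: Rational(-260913945618811, 1790565948864) ≈ -145.72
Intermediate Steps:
Function('F')(H, D) = 440
v = Rational(53897, 330722) (v = Mul(-53897, Rational(-1, 330722)) = Rational(53897, 330722) ≈ 0.16297)
Add(Mul(v, Pow(-492192, -1)), Mul(-64115, Pow(Function('F')(-62, 400), -1))) = Add(Mul(Rational(53897, 330722), Pow(-492192, -1)), Mul(-64115, Pow(440, -1))) = Add(Mul(Rational(53897, 330722), Rational(-1, 492192)), Mul(-64115, Rational(1, 440))) = Add(Rational(-53897, 162778722624), Rational(-12823, 88)) = Rational(-260913945618811, 1790565948864)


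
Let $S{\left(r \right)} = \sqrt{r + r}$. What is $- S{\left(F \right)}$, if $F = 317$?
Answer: $- \sqrt{634} \approx -25.179$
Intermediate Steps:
$S{\left(r \right)} = \sqrt{2} \sqrt{r}$ ($S{\left(r \right)} = \sqrt{2 r} = \sqrt{2} \sqrt{r}$)
$- S{\left(F \right)} = - \sqrt{2} \sqrt{317} = - \sqrt{634}$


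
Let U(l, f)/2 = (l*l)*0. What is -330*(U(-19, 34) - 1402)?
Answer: 462660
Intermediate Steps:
U(l, f) = 0 (U(l, f) = 2*((l*l)*0) = 2*(l**2*0) = 2*0 = 0)
-330*(U(-19, 34) - 1402) = -330*(0 - 1402) = -330*(-1402) = 462660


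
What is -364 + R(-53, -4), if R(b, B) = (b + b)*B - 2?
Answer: 58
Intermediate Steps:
R(b, B) = -2 + 2*B*b (R(b, B) = (2*b)*B - 2 = 2*B*b - 2 = -2 + 2*B*b)
-364 + R(-53, -4) = -364 + (-2 + 2*(-4)*(-53)) = -364 + (-2 + 424) = -364 + 422 = 58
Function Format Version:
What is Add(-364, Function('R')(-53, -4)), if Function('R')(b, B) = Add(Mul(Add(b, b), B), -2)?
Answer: 58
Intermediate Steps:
Function('R')(b, B) = Add(-2, Mul(2, B, b)) (Function('R')(b, B) = Add(Mul(Mul(2, b), B), -2) = Add(Mul(2, B, b), -2) = Add(-2, Mul(2, B, b)))
Add(-364, Function('R')(-53, -4)) = Add(-364, Add(-2, Mul(2, -4, -53))) = Add(-364, Add(-2, 424)) = Add(-364, 422) = 58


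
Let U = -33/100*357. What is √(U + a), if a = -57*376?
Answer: I*√2154981/10 ≈ 146.8*I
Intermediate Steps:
a = -21432
U = -11781/100 (U = -33*1/100*357 = -33/100*357 = -11781/100 ≈ -117.81)
√(U + a) = √(-11781/100 - 21432) = √(-2154981/100) = I*√2154981/10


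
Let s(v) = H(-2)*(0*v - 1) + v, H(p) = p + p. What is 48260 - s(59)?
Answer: 48197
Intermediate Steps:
H(p) = 2*p
s(v) = 4 + v (s(v) = (2*(-2))*(0*v - 1) + v = -4*(0 - 1) + v = -4*(-1) + v = 4 + v)
48260 - s(59) = 48260 - (4 + 59) = 48260 - 1*63 = 48260 - 63 = 48197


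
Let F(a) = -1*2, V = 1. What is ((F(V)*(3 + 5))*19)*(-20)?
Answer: 6080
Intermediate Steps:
F(a) = -2
((F(V)*(3 + 5))*19)*(-20) = (-2*(3 + 5)*19)*(-20) = (-2*8*19)*(-20) = -16*19*(-20) = -304*(-20) = 6080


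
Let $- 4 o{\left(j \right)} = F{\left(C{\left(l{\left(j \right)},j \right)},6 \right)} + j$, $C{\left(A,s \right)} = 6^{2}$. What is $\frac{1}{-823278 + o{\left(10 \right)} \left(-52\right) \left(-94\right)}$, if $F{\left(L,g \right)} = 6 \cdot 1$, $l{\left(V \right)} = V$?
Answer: $- \frac{1}{842830} \approx -1.1865 \cdot 10^{-6}$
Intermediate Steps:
$C{\left(A,s \right)} = 36$
$F{\left(L,g \right)} = 6$
$o{\left(j \right)} = - \frac{3}{2} - \frac{j}{4}$ ($o{\left(j \right)} = - \frac{6 + j}{4} = - \frac{3}{2} - \frac{j}{4}$)
$\frac{1}{-823278 + o{\left(10 \right)} \left(-52\right) \left(-94\right)} = \frac{1}{-823278 + \left(- \frac{3}{2} - \frac{5}{2}\right) \left(-52\right) \left(-94\right)} = \frac{1}{-823278 + \left(-4\right) \left(-52\right) \left(-94\right)} = \frac{1}{-823278 + 208 \left(-94\right)} = \frac{1}{-823278 - 19552} = \frac{1}{-842830} = - \frac{1}{842830}$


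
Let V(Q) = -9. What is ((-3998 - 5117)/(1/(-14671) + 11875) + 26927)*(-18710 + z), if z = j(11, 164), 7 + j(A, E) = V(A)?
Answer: -14640728657901743/29036354 ≈ -5.0422e+8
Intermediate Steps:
j(A, E) = -16 (j(A, E) = -7 - 9 = -16)
z = -16
((-3998 - 5117)/(1/(-14671) + 11875) + 26927)*(-18710 + z) = ((-3998 - 5117)/(1/(-14671) + 11875) + 26927)*(-18710 - 16) = (-9115/(-1/14671 + 11875) + 26927)*(-18726) = (-9115/174218124/14671 + 26927)*(-18726) = (-9115*14671/174218124 + 26927)*(-18726) = (-133726165/174218124 + 26927)*(-18726) = (4691037698783/174218124)*(-18726) = -14640728657901743/29036354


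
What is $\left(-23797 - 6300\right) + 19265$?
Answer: $-10832$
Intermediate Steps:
$\left(-23797 - 6300\right) + 19265 = -30097 + 19265 = -10832$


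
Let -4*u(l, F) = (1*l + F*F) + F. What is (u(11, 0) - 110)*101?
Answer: -45551/4 ≈ -11388.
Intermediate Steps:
u(l, F) = -F/4 - l/4 - F²/4 (u(l, F) = -((1*l + F*F) + F)/4 = -((l + F²) + F)/4 = -(F + l + F²)/4 = -F/4 - l/4 - F²/4)
(u(11, 0) - 110)*101 = ((-¼*0 - ¼*11 - ¼*0²) - 110)*101 = ((0 - 11/4 - ¼*0) - 110)*101 = ((0 - 11/4 + 0) - 110)*101 = (-11/4 - 110)*101 = -451/4*101 = -45551/4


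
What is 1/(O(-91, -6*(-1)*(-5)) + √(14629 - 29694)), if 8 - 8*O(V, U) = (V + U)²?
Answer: -117064/215088849 - 64*I*√15065/215088849 ≈ -0.00054426 - 3.6521e-5*I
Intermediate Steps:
O(V, U) = 1 - (U + V)²/8 (O(V, U) = 1 - (V + U)²/8 = 1 - (U + V)²/8)
1/(O(-91, -6*(-1)*(-5)) + √(14629 - 29694)) = 1/((1 - (-6*(-1)*(-5) - 91)²/8) + √(14629 - 29694)) = 1/((1 - (6*(-5) - 91)²/8) + √(-15065)) = 1/((1 - (-30 - 91)²/8) + I*√15065) = 1/((1 - ⅛*(-121)²) + I*√15065) = 1/((1 - ⅛*14641) + I*√15065) = 1/((1 - 14641/8) + I*√15065) = 1/(-14633/8 + I*√15065)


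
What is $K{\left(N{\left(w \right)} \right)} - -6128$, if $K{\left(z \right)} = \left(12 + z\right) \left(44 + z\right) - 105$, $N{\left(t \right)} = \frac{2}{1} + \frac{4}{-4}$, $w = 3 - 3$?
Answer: $6608$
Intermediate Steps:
$w = 0$
$N{\left(t \right)} = 1$ ($N{\left(t \right)} = 2 \cdot 1 + 4 \left(- \frac{1}{4}\right) = 2 - 1 = 1$)
$K{\left(z \right)} = -105 + \left(12 + z\right) \left(44 + z\right)$ ($K{\left(z \right)} = \left(12 + z\right) \left(44 + z\right) - 105 = -105 + \left(12 + z\right) \left(44 + z\right)$)
$K{\left(N{\left(w \right)} \right)} - -6128 = \left(423 + 1^{2} + 56 \cdot 1\right) - -6128 = \left(423 + 1 + 56\right) + 6128 = 480 + 6128 = 6608$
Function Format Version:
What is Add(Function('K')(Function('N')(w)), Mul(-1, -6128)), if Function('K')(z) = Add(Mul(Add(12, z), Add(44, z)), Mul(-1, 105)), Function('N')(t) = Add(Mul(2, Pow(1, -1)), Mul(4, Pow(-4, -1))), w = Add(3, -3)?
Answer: 6608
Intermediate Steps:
w = 0
Function('N')(t) = 1 (Function('N')(t) = Add(Mul(2, 1), Mul(4, Rational(-1, 4))) = Add(2, -1) = 1)
Function('K')(z) = Add(-105, Mul(Add(12, z), Add(44, z))) (Function('K')(z) = Add(Mul(Add(12, z), Add(44, z)), -105) = Add(-105, Mul(Add(12, z), Add(44, z))))
Add(Function('K')(Function('N')(w)), Mul(-1, -6128)) = Add(Add(423, Pow(1, 2), Mul(56, 1)), Mul(-1, -6128)) = Add(Add(423, 1, 56), 6128) = Add(480, 6128) = 6608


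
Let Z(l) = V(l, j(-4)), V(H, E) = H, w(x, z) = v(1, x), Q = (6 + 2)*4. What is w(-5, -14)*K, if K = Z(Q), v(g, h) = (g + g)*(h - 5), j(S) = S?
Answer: -640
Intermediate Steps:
Q = 32 (Q = 8*4 = 32)
v(g, h) = 2*g*(-5 + h) (v(g, h) = (2*g)*(-5 + h) = 2*g*(-5 + h))
w(x, z) = -10 + 2*x (w(x, z) = 2*1*(-5 + x) = -10 + 2*x)
Z(l) = l
K = 32
w(-5, -14)*K = (-10 + 2*(-5))*32 = (-10 - 10)*32 = -20*32 = -640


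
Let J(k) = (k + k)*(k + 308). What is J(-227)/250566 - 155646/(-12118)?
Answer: 3212830692/253029899 ≈ 12.697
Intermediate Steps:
J(k) = 2*k*(308 + k) (J(k) = (2*k)*(308 + k) = 2*k*(308 + k))
J(-227)/250566 - 155646/(-12118) = (2*(-227)*(308 - 227))/250566 - 155646/(-12118) = (2*(-227)*81)*(1/250566) - 155646*(-1/12118) = -36774*1/250566 + 77823/6059 = -6129/41761 + 77823/6059 = 3212830692/253029899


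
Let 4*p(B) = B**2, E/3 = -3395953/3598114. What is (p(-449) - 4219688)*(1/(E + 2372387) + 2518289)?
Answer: -358498518928516024855294715/34144434761036 ≈ -1.0499e+13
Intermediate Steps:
E = -10187859/3598114 (E = 3*(-3395953/3598114) = -10187859/3598114 ≈ -2.8314)
p(B) = B**2/4
(p(-449) - 4219688)*(1/(E + 2372387) + 2518289) = ((1/4)*(-449)**2 - 4219688)*(1/(-10187859/3598114 + 2372387) + 2518289) = ((1/4)*201601 - 4219688)*(1/(8536108690259/3598114) + 2518289) = (201601/4 - 4219688)*(3598114/8536108690259 + 2518289) = -16677151/4*21496388617487244965/8536108690259 = -358498518928516024855294715/34144434761036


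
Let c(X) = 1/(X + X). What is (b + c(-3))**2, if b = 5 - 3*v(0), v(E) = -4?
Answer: 10201/36 ≈ 283.36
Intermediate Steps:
b = 17 (b = 5 - 3*(-4) = 5 + 12 = 17)
c(X) = 1/(2*X)
(b + c(-3))**2 = (17 + (1/2)/(-3))**2 = (17 + (1/2)*(-1/3))**2 = (17 - 1/6)**2 = (101/6)**2 = 10201/36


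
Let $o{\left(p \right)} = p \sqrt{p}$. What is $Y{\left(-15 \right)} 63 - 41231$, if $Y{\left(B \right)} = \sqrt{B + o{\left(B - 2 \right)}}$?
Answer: $-41231 + 63 \sqrt{-15 - 17 i \sqrt{17}} \approx -40896.0 - 414.75 i$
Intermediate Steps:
$o{\left(p \right)} = p^{\frac{3}{2}}$
$Y{\left(B \right)} = \sqrt{B + \left(-2 + B\right)^{\frac{3}{2}}}$ ($Y{\left(B \right)} = \sqrt{B + \left(B - 2\right)^{\frac{3}{2}}} = \sqrt{B + \left(-2 + B\right)^{\frac{3}{2}}}$)
$Y{\left(-15 \right)} 63 - 41231 = \sqrt{-15 + \left(-2 - 15\right)^{\frac{3}{2}}} \cdot 63 - 41231 = \sqrt{-15 + \left(-17\right)^{\frac{3}{2}}} \cdot 63 - 41231 = \sqrt{-15 - 17 i \sqrt{17}} \cdot 63 - 41231 = 63 \sqrt{-15 - 17 i \sqrt{17}} - 41231 = -41231 + 63 \sqrt{-15 - 17 i \sqrt{17}}$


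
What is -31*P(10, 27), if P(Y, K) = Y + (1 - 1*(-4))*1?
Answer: -465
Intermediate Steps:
P(Y, K) = 5 + Y (P(Y, K) = Y + (1 + 4)*1 = Y + 5*1 = Y + 5 = 5 + Y)
-31*P(10, 27) = -31*(5 + 10) = -31*15 = -465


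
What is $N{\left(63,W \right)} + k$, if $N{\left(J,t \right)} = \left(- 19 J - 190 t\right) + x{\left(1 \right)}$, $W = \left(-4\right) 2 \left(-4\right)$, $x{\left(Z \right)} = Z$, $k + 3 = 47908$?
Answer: $40629$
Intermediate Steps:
$k = 47905$ ($k = -3 + 47908 = 47905$)
$W = 32$ ($W = \left(-8\right) \left(-4\right) = 32$)
$N{\left(J,t \right)} = 1 - 190 t - 19 J$ ($N{\left(J,t \right)} = \left(- 19 J - 190 t\right) + 1 = \left(- 190 t - 19 J\right) + 1 = 1 - 190 t - 19 J$)
$N{\left(63,W \right)} + k = \left(1 - 6080 - 1197\right) + 47905 = -7276 + 47905 = 40629$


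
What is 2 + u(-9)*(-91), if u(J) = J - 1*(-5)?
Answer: 366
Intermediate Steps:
u(J) = 5 + J (u(J) = J + 5 = 5 + J)
2 + u(-9)*(-91) = 2 + (5 - 9)*(-91) = 2 - 4*(-91) = 2 + 364 = 366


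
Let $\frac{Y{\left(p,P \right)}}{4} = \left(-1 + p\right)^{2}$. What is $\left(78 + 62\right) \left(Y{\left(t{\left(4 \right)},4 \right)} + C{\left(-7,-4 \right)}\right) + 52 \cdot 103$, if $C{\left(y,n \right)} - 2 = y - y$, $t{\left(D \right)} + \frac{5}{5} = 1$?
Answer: $6196$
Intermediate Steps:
$t{\left(D \right)} = 0$ ($t{\left(D \right)} = -1 + 1 = 0$)
$C{\left(y,n \right)} = 2$ ($C{\left(y,n \right)} = 2 + \left(y - y\right) = 2 + 0 = 2$)
$Y{\left(p,P \right)} = 4 \left(-1 + p\right)^{2}$
$\left(78 + 62\right) \left(Y{\left(t{\left(4 \right)},4 \right)} + C{\left(-7,-4 \right)}\right) + 52 \cdot 103 = \left(78 + 62\right) \left(4 \left(-1 + 0\right)^{2} + 2\right) + 52 \cdot 103 = 140 \left(4 \left(-1\right)^{2} + 2\right) + 5356 = 140 \left(4 \cdot 1 + 2\right) + 5356 = 140 \left(4 + 2\right) + 5356 = 140 \cdot 6 + 5356 = 840 + 5356 = 6196$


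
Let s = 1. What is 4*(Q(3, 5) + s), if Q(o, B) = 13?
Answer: 56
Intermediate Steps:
4*(Q(3, 5) + s) = 4*(13 + 1) = 4*14 = 56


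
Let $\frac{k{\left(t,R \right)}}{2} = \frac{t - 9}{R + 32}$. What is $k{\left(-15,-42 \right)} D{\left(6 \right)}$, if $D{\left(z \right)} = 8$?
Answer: $\frac{192}{5} \approx 38.4$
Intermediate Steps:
$k{\left(t,R \right)} = \frac{2 \left(-9 + t\right)}{32 + R}$ ($k{\left(t,R \right)} = 2 \frac{t - 9}{R + 32} = 2 \frac{-9 + t}{32 + R} = \frac{2 \left(-9 + t\right)}{32 + R}$)
$k{\left(-15,-42 \right)} D{\left(6 \right)} = \frac{2 \left(-9 - 15\right)}{32 - 42} \cdot 8 = 2 \frac{1}{-10} \left(-24\right) 8 = 2 \left(- \frac{1}{10}\right) \left(-24\right) 8 = \frac{24}{5} \cdot 8 = \frac{192}{5}$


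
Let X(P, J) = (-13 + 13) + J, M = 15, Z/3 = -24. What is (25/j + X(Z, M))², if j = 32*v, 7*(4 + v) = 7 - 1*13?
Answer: 260661025/1183744 ≈ 220.20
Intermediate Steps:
Z = -72 (Z = 3*(-24) = -72)
v = -34/7 (v = -4 + (7 - 1*13)/7 = -4 + (7 - 13)/7 = -4 + (⅐)*(-6) = -4 - 6/7 = -34/7 ≈ -4.8571)
X(P, J) = J (X(P, J) = 0 + J = J)
j = -1088/7 (j = 32*(-34/7) = -1088/7 ≈ -155.43)
(25/j + X(Z, M))² = (25/(-1088/7) + 15)² = (25*(-7/1088) + 15)² = (-175/1088 + 15)² = (16145/1088)² = 260661025/1183744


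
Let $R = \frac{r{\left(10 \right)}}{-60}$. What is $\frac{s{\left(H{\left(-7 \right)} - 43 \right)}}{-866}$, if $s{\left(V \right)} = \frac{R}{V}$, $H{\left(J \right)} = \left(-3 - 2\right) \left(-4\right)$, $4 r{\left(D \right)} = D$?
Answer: $- \frac{1}{478032} \approx -2.0919 \cdot 10^{-6}$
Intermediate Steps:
$r{\left(D \right)} = \frac{D}{4}$
$H{\left(J \right)} = 20$ ($H{\left(J \right)} = \left(-5\right) \left(-4\right) = 20$)
$R = - \frac{1}{24}$ ($R = \frac{\frac{1}{4} \cdot 10}{-60} = \frac{5}{2} \left(- \frac{1}{60}\right) = - \frac{1}{24} \approx -0.041667$)
$s{\left(V \right)} = - \frac{1}{24 V}$
$\frac{s{\left(H{\left(-7 \right)} - 43 \right)}}{-866} = \frac{\left(- \frac{1}{24}\right) \frac{1}{20 - 43}}{-866} = - \frac{1}{24 \left(-23\right)} \left(- \frac{1}{866}\right) = \left(- \frac{1}{24}\right) \left(- \frac{1}{23}\right) \left(- \frac{1}{866}\right) = \frac{1}{552} \left(- \frac{1}{866}\right) = - \frac{1}{478032}$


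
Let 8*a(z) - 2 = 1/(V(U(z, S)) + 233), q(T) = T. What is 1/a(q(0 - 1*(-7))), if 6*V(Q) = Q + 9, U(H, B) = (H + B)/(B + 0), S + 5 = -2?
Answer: 938/235 ≈ 3.9915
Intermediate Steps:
S = -7 (S = -5 - 2 = -7)
U(H, B) = (B + H)/B
V(Q) = 3/2 + Q/6 (V(Q) = (Q + 9)/6 = (9 + Q)/6 = 3/2 + Q/6)
a(z) = 1/4 + 1/(8*(704/3 - z/42)) (a(z) = 1/4 + 1/(8*((3/2 + ((-7 + z)/(-7))/6) + 233)) = 1/4 + 1/(8*((3/2 + (-(-7 + z)/7)/6) + 233)) = 1/4 + 1/(8*((3/2 + (1 - z/7)/6) + 233)) = 1/4 + 1/(8*((3/2 + (1/6 - z/42)) + 233)) = 1/4 + 1/(8*((5/3 - z/42) + 233)) = 1/4 + 1/(8*(704/3 - z/42)))
1/a(q(0 - 1*(-7))) = 1/((9877 - (0 - 1*(-7)))/(4*(9856 - (0 - 1*(-7))))) = 1/((9877 - (0 + 7))/(4*(9856 - (0 + 7)))) = 1/((9877 - 1*7)/(4*(9856 - 1*7))) = 1/((9877 - 7)/(4*(9856 - 7))) = 1/((1/4)*9870/9849) = 1/((1/4)*(1/9849)*9870) = 1/(235/938) = 938/235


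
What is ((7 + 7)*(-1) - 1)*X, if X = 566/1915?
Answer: -1698/383 ≈ -4.4334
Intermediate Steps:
X = 566/1915 (X = 566*(1/1915) = 566/1915 ≈ 0.29556)
((7 + 7)*(-1) - 1)*X = ((7 + 7)*(-1) - 1)*(566/1915) = (14*(-1) - 1)*(566/1915) = (-14 - 1)*(566/1915) = -15*566/1915 = -1698/383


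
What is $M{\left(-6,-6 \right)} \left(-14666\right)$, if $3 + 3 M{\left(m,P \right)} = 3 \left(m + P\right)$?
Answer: $190658$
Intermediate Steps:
$M{\left(m,P \right)} = -1 + P + m$ ($M{\left(m,P \right)} = -1 + \frac{3 \left(m + P\right)}{3} = -1 + \frac{3 \left(P + m\right)}{3} = -1 + \frac{3 P + 3 m}{3} = -1 + \left(P + m\right) = -1 + P + m$)
$M{\left(-6,-6 \right)} \left(-14666\right) = \left(-1 - 6 - 6\right) \left(-14666\right) = \left(-13\right) \left(-14666\right) = 190658$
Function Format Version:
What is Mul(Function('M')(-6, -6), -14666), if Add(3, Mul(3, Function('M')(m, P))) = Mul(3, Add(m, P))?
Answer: 190658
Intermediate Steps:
Function('M')(m, P) = Add(-1, P, m) (Function('M')(m, P) = Add(-1, Mul(Rational(1, 3), Mul(3, Add(m, P)))) = Add(-1, Mul(Rational(1, 3), Mul(3, Add(P, m)))) = Add(-1, Mul(Rational(1, 3), Add(Mul(3, P), Mul(3, m)))) = Add(-1, Add(P, m)) = Add(-1, P, m))
Mul(Function('M')(-6, -6), -14666) = Mul(Add(-1, -6, -6), -14666) = Mul(-13, -14666) = 190658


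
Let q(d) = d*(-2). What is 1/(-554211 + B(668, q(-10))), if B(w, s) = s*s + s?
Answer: -1/553791 ≈ -1.8057e-6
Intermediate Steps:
q(d) = -2*d
B(w, s) = s + s**2 (B(w, s) = s**2 + s = s + s**2)
1/(-554211 + B(668, q(-10))) = 1/(-554211 + (-2*(-10))*(1 - 2*(-10))) = 1/(-554211 + 20*(1 + 20)) = 1/(-554211 + 20*21) = 1/(-554211 + 420) = 1/(-553791) = -1/553791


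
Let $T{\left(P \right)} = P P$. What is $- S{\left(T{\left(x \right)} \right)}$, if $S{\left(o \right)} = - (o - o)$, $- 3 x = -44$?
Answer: $0$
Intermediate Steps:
$x = \frac{44}{3}$ ($x = \left(- \frac{1}{3}\right) \left(-44\right) = \frac{44}{3} \approx 14.667$)
$T{\left(P \right)} = P^{2}$
$S{\left(o \right)} = 0$ ($S{\left(o \right)} = \left(-1\right) 0 = 0$)
$- S{\left(T{\left(x \right)} \right)} = \left(-1\right) 0 = 0$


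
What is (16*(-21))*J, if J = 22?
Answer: -7392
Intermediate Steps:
(16*(-21))*J = (16*(-21))*22 = -336*22 = -7392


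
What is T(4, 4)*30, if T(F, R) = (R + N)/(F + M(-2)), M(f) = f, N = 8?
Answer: 180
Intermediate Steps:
T(F, R) = (8 + R)/(-2 + F) (T(F, R) = (R + 8)/(F - 2) = (8 + R)/(-2 + F))
T(4, 4)*30 = ((8 + 4)/(-2 + 4))*30 = (12/2)*30 = ((½)*12)*30 = 6*30 = 180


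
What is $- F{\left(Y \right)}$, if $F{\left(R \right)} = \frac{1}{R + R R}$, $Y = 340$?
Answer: $- \frac{1}{115940} \approx -8.6252 \cdot 10^{-6}$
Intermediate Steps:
$F{\left(R \right)} = \frac{1}{R + R^{2}}$
$- F{\left(Y \right)} = - \frac{1}{340 \left(1 + 340\right)} = - \frac{1}{340 \cdot 341} = \left(-1\right) \frac{1}{115940} = - \frac{1}{115940}$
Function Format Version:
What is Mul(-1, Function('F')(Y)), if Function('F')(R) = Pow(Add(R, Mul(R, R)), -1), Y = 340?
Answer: Rational(-1, 115940) ≈ -8.6252e-6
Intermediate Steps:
Function('F')(R) = Pow(Add(R, Pow(R, 2)), -1)
Mul(-1, Function('F')(Y)) = Mul(-1, Mul(Pow(340, -1), Pow(Add(1, 340), -1))) = Mul(-1, Mul(Rational(1, 340), Pow(341, -1))) = Mul(-1, Mul(Rational(1, 340), Rational(1, 341))) = Mul(-1, Rational(1, 115940)) = Rational(-1, 115940)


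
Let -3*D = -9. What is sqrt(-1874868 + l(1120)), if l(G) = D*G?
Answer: 2*I*sqrt(467877) ≈ 1368.0*I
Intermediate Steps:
D = 3 (D = -1/3*(-9) = 3)
l(G) = 3*G
sqrt(-1874868 + l(1120)) = sqrt(-1874868 + 3*1120) = sqrt(-1874868 + 3360) = sqrt(-1871508) = 2*I*sqrt(467877)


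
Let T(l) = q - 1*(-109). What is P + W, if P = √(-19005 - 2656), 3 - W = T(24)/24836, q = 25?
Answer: 37187/12418 + I*√21661 ≈ 2.9946 + 147.18*I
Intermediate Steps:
T(l) = 134 (T(l) = 25 - 1*(-109) = 25 + 109 = 134)
W = 37187/12418 (W = 3 - 134/24836 = 3 - 1*67/12418 = 3 - 67/12418 = 37187/12418 ≈ 2.9946)
P = I*√21661 (P = √(-21661) = I*√21661 ≈ 147.18*I)
P + W = I*√21661 + 37187/12418 = 37187/12418 + I*√21661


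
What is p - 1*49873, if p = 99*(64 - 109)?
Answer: -54328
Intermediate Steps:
p = -4455 (p = 99*(-45) = -4455)
p - 1*49873 = -4455 - 1*49873 = -4455 - 49873 = -54328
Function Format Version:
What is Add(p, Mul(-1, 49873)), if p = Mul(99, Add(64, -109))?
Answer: -54328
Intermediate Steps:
p = -4455 (p = Mul(99, -45) = -4455)
Add(p, Mul(-1, 49873)) = Add(-4455, Mul(-1, 49873)) = Add(-4455, -49873) = -54328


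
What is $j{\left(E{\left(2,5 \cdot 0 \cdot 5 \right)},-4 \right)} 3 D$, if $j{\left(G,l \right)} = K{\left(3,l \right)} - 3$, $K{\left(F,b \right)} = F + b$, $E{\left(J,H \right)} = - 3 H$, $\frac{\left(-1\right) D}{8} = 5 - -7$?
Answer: $1152$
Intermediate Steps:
$D = -96$ ($D = - 8 \left(5 - -7\right) = - 8 \left(5 + 7\right) = \left(-8\right) 12 = -96$)
$j{\left(G,l \right)} = l$ ($j{\left(G,l \right)} = \left(3 + l\right) - 3 = l$)
$j{\left(E{\left(2,5 \cdot 0 \cdot 5 \right)},-4 \right)} 3 D = \left(-4\right) 3 \left(-96\right) = \left(-12\right) \left(-96\right) = 1152$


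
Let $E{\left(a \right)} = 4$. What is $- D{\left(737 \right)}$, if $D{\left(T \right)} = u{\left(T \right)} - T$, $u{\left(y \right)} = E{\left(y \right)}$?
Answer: $733$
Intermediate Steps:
$u{\left(y \right)} = 4$
$D{\left(T \right)} = 4 - T$
$- D{\left(737 \right)} = - (4 - 737) = \left(-1\right) \left(-733\right) = 733$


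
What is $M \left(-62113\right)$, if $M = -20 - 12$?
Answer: $1987616$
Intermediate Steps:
$M = -32$
$M \left(-62113\right) = \left(-32\right) \left(-62113\right) = 1987616$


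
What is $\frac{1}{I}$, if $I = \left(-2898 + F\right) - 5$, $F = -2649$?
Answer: $- \frac{1}{5552} \approx -0.00018012$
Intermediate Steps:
$I = -5552$ ($I = \left(-2898 - 2649\right) - 5 = -5547 - 5 = -5552$)
$\frac{1}{I} = \frac{1}{-5552} = - \frac{1}{5552}$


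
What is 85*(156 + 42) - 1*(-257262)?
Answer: 274092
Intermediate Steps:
85*(156 + 42) - 1*(-257262) = 85*198 + 257262 = 16830 + 257262 = 274092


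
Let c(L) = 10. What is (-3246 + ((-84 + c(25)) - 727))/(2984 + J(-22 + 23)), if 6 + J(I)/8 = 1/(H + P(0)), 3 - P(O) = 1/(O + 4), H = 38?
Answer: -659661/478600 ≈ -1.3783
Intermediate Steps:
P(O) = 3 - 1/(4 + O) (P(O) = 3 - 1/(O + 4) = 3 - 1/(4 + O))
J(I) = -7792/163 (J(I) = -48 + 8/(38 + (11 + 3*0)/(4 + 0)) = -48 + 8/(38 + (11 + 0)/4) = -48 + 8/(38 + (¼)*11) = -48 + 8/(38 + 11/4) = -48 + 8/(163/4) = -48 + 8*(4/163) = -48 + 32/163 = -7792/163)
(-3246 + ((-84 + c(25)) - 727))/(2984 + J(-22 + 23)) = (-3246 + ((-84 + 10) - 727))/(2984 - 7792/163) = (-3246 + (-74 - 727))/(478600/163) = (-3246 - 801)*(163/478600) = -4047*163/478600 = -659661/478600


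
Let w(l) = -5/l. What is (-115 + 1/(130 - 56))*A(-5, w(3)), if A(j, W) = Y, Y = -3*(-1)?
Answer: -25527/74 ≈ -344.96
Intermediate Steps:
Y = 3
A(j, W) = 3
(-115 + 1/(130 - 56))*A(-5, w(3)) = (-115 + 1/(130 - 56))*3 = (-115 + 1/74)*3 = -8509/74*3 = -25527/74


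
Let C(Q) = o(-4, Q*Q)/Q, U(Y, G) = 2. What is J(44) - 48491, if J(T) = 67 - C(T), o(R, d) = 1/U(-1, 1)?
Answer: -4261313/88 ≈ -48424.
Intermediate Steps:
o(R, d) = ½ (o(R, d) = 1/2 = 1*(½) = ½)
C(Q) = 1/(2*Q)
J(T) = 67 - 1/(2*T)
J(44) - 48491 = (67 - ½/44) - 48491 = (67 - ½*1/44) - 48491 = (67 - 1/88) - 48491 = 5895/88 - 48491 = -4261313/88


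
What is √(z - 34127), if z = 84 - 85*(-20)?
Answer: I*√32343 ≈ 179.84*I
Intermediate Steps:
z = 1784 (z = 84 + 1700 = 1784)
√(z - 34127) = √(1784 - 34127) = √(-32343) = I*√32343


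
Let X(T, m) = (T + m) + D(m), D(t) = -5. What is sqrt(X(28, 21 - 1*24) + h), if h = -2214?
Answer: I*sqrt(2194) ≈ 46.84*I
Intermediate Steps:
X(T, m) = -5 + T + m (X(T, m) = (T + m) - 5 = -5 + T + m)
sqrt(X(28, 21 - 1*24) + h) = sqrt((-5 + 28 + (21 - 1*24)) - 2214) = sqrt((-5 + 28 + (21 - 24)) - 2214) = sqrt((-5 + 28 - 3) - 2214) = sqrt(20 - 2214) = sqrt(-2194) = I*sqrt(2194)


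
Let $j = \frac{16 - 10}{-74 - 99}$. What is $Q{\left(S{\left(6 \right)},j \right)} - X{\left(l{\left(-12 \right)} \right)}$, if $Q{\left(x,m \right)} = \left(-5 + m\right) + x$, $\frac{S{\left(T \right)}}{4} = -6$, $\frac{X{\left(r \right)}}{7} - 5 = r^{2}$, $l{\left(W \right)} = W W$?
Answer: $- \frac{25122374}{173} \approx -1.4522 \cdot 10^{5}$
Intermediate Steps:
$l{\left(W \right)} = W^{2}$
$j = - \frac{6}{173}$ ($j = \frac{6}{-173} = 6 \left(- \frac{1}{173}\right) = - \frac{6}{173} \approx -0.034682$)
$X{\left(r \right)} = 35 + 7 r^{2}$
$S{\left(T \right)} = -24$ ($S{\left(T \right)} = 4 \left(-6\right) = -24$)
$Q{\left(x,m \right)} = -5 + m + x$
$Q{\left(S{\left(6 \right)},j \right)} - X{\left(l{\left(-12 \right)} \right)} = \left(-5 - \frac{6}{173} - 24\right) - \left(35 + 7 \left(\left(-12\right)^{2}\right)^{2}\right) = - \frac{5023}{173} - \left(35 + 7 \cdot 144^{2}\right) = - \frac{5023}{173} - \left(35 + 7 \cdot 20736\right) = - \frac{5023}{173} - \left(35 + 145152\right) = - \frac{5023}{173} - 145187 = - \frac{25122374}{173}$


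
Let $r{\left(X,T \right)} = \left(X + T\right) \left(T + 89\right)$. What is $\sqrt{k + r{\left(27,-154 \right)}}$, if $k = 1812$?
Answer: $\sqrt{10067} \approx 100.33$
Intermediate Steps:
$r{\left(X,T \right)} = \left(89 + T\right) \left(T + X\right)$ ($r{\left(X,T \right)} = \left(T + X\right) \left(89 + T\right) = \left(89 + T\right) \left(T + X\right)$)
$\sqrt{k + r{\left(27,-154 \right)}} = \sqrt{1812 + \left(\left(-154\right)^{2} + 89 \left(-154\right) + 89 \cdot 27 - 4158\right)} = \sqrt{1812 + \left(23716 - 13706 + 2403 - 4158\right)} = \sqrt{1812 + 8255} = \sqrt{10067}$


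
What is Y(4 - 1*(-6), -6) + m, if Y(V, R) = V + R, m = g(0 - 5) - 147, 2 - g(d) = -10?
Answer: -131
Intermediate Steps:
g(d) = 12 (g(d) = 2 - 1*(-10) = 2 + 10 = 12)
m = -135 (m = 12 - 147 = -135)
Y(V, R) = R + V
Y(4 - 1*(-6), -6) + m = (-6 + (4 - 1*(-6))) - 135 = (-6 + (4 + 6)) - 135 = (-6 + 10) - 135 = 4 - 135 = -131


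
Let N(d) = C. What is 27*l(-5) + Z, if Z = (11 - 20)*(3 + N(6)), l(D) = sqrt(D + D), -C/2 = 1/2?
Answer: -18 + 27*I*sqrt(10) ≈ -18.0 + 85.381*I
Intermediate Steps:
C = -1 (C = -2/2 = -2*1/2 = -1)
l(D) = sqrt(2)*sqrt(D) (l(D) = sqrt(2*D) = sqrt(2)*sqrt(D))
N(d) = -1
Z = -18 (Z = (11 - 20)*(3 - 1) = -9*2 = -18)
27*l(-5) + Z = 27*(sqrt(2)*sqrt(-5)) - 18 = 27*(sqrt(2)*(I*sqrt(5))) - 18 = 27*(I*sqrt(10)) - 18 = 27*I*sqrt(10) - 18 = -18 + 27*I*sqrt(10)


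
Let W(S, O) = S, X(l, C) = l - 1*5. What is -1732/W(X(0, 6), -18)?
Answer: 1732/5 ≈ 346.40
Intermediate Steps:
X(l, C) = -5 + l (X(l, C) = l - 5 = -5 + l)
-1732/W(X(0, 6), -18) = -1732/(-5 + 0) = -1732/(-5) = -1732*(-1/5) = 1732/5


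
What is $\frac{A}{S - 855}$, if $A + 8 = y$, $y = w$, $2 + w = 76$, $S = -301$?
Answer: $- \frac{33}{578} \approx -0.057093$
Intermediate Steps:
$w = 74$ ($w = -2 + 76 = 74$)
$y = 74$
$A = 66$ ($A = -8 + 74 = 66$)
$\frac{A}{S - 855} = \frac{1}{-301 - 855} \cdot 66 = \frac{1}{-1156} \cdot 66 = \left(- \frac{1}{1156}\right) 66 = - \frac{33}{578}$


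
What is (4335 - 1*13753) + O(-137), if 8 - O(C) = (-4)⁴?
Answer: -9666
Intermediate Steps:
O(C) = -248 (O(C) = 8 - 1*(-4)⁴ = 8 - 1*256 = 8 - 256 = -248)
(4335 - 1*13753) + O(-137) = (4335 - 1*13753) - 248 = (4335 - 13753) - 248 = -9418 - 248 = -9666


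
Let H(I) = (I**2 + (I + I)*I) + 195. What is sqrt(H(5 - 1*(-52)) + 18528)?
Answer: sqrt(28470) ≈ 168.73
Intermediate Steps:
H(I) = 195 + 3*I**2 (H(I) = (I**2 + (2*I)*I) + 195 = (I**2 + 2*I**2) + 195 = 3*I**2 + 195 = 195 + 3*I**2)
sqrt(H(5 - 1*(-52)) + 18528) = sqrt((195 + 3*(5 - 1*(-52))**2) + 18528) = sqrt((195 + 3*(5 + 52)**2) + 18528) = sqrt((195 + 3*57**2) + 18528) = sqrt((195 + 3*3249) + 18528) = sqrt((195 + 9747) + 18528) = sqrt(9942 + 18528) = sqrt(28470)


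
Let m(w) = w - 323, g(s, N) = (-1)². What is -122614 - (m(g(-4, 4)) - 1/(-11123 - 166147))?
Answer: -21678702841/177270 ≈ -1.2229e+5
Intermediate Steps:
g(s, N) = 1
m(w) = -323 + w
-122614 - (m(g(-4, 4)) - 1/(-11123 - 166147)) = -122614 - ((-323 + 1) - 1/(-11123 - 166147)) = -122614 - (-322 - 1/(-177270)) = -122614 - (-322 - 1*(-1/177270)) = -122614 - (-322 + 1/177270) = -122614 - 1*(-57080939/177270) = -122614 + 57080939/177270 = -21678702841/177270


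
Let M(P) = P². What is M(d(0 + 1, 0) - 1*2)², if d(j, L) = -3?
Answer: 625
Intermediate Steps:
M(d(0 + 1, 0) - 1*2)² = ((-3 - 1*2)²)² = ((-3 - 2)²)² = ((-5)²)² = 25² = 625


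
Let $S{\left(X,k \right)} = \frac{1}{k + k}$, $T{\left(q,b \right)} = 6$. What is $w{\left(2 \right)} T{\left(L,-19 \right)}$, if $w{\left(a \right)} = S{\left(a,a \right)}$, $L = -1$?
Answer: $\frac{3}{2} \approx 1.5$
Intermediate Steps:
$S{\left(X,k \right)} = \frac{1}{2 k}$
$w{\left(a \right)} = \frac{1}{2 a}$
$w{\left(2 \right)} T{\left(L,-19 \right)} = \frac{1}{2 \cdot 2} \cdot 6 = \frac{1}{2} \cdot \frac{1}{2} \cdot 6 = \frac{1}{4} \cdot 6 = \frac{3}{2}$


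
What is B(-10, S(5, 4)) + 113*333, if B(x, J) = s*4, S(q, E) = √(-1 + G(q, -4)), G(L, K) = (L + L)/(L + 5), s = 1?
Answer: 37633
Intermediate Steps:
G(L, K) = 2*L/(5 + L) (G(L, K) = (2*L)/(5 + L) = 2*L/(5 + L))
S(q, E) = √(-1 + 2*q/(5 + q))
B(x, J) = 4 (B(x, J) = 1*4 = 4)
B(-10, S(5, 4)) + 113*333 = 4 + 113*333 = 4 + 37629 = 37633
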